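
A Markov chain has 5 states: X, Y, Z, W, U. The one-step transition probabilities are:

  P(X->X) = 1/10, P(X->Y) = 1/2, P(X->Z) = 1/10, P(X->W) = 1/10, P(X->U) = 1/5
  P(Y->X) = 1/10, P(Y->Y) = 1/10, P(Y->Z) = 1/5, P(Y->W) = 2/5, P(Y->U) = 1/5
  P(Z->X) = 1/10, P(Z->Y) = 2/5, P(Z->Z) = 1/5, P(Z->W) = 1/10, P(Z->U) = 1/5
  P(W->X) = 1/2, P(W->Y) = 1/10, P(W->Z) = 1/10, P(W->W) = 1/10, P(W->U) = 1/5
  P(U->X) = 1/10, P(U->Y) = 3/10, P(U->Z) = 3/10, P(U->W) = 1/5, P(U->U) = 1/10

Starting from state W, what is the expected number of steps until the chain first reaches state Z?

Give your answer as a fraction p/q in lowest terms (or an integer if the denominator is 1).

Answer: 8580/1369

Derivation:
Let h_i = expected steps to first reach Z from state i.
Boundary: h_Z = 0.
First-step equations for the other states:
  h_X = 1 + 1/10*h_X + 1/2*h_Y + 1/10*h_Z + 1/10*h_W + 1/5*h_U
  h_Y = 1 + 1/10*h_X + 1/10*h_Y + 1/5*h_Z + 2/5*h_W + 1/5*h_U
  h_W = 1 + 1/2*h_X + 1/10*h_Y + 1/10*h_Z + 1/10*h_W + 1/5*h_U
  h_U = 1 + 1/10*h_X + 3/10*h_Y + 3/10*h_Z + 1/5*h_W + 1/10*h_U

Substituting h_Z = 0 and rearranging gives the linear system (I - Q) h = 1:
  [9/10, -1/2, -1/10, -1/5] . (h_X, h_Y, h_W, h_U) = 1
  [-1/10, 9/10, -2/5, -1/5] . (h_X, h_Y, h_W, h_U) = 1
  [-1/2, -1/10, 9/10, -1/5] . (h_X, h_Y, h_W, h_U) = 1
  [-1/10, -3/10, -1/5, 9/10] . (h_X, h_Y, h_W, h_U) = 1

Solving yields:
  h_X = 8360/1369
  h_Y = 7810/1369
  h_W = 8580/1369
  h_U = 6960/1369

Starting state is W, so the expected hitting time is h_W = 8580/1369.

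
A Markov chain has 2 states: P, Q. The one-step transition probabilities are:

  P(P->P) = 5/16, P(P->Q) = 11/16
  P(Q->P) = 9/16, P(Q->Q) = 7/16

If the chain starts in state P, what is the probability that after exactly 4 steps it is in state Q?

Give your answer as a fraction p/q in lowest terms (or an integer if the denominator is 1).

Answer: 561/1024

Derivation:
Computing P^4 by repeated multiplication:
P^1 =
  P: [5/16, 11/16]
  Q: [9/16, 7/16]
P^2 =
  P: [31/64, 33/64]
  Q: [27/64, 37/64]
P^3 =
  P: [113/256, 143/256]
  Q: [117/256, 139/256]
P^4 =
  P: [463/1024, 561/1024]
  Q: [459/1024, 565/1024]

(P^4)[P -> Q] = 561/1024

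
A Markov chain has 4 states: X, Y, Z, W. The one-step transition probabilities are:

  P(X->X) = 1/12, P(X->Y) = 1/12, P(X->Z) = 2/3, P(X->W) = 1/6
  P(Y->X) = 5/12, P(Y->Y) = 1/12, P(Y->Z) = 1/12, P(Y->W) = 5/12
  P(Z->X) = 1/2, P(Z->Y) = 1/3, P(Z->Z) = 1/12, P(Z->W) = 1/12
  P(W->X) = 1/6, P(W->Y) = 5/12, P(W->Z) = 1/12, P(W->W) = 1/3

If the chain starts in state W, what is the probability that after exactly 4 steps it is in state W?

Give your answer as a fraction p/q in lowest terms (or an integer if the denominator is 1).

Computing P^4 by repeated multiplication:
P^1 =
  X: [1/12, 1/12, 2/3, 1/6]
  Y: [5/12, 1/12, 1/12, 5/12]
  Z: [1/2, 1/3, 1/12, 1/12]
  W: [1/6, 5/12, 1/12, 1/3]
P^2 =
  X: [29/72, 11/36, 19/144, 23/144]
  Y: [13/72, 35/144, 47/144, 1/4]
  Z: [17/72, 19/144, 3/8, 37/144]
  W: [41/144, 31/144, 13/72, 23/72]
P^3 =
  X: [73/288, 293/1728, 275/864, 149/576]
  Y: [185/576, 143/576, 163/864, 209/864]
  Z: [527/1728, 227/864, 191/864, 365/1728]
  W: [37/144, 203/864, 431/1728, 149/576]
P^4 =
  X: [6097/20736, 287/1152, 799/3456, 4679/20736]
  Y: [1373/5184, 2189/10368, 1871/6912, 1751/6912]
  Z: [5819/20736, 2167/10368, 5417/20736, 287/1152]
  W: [2977/10368, 1603/6912, 403/1728, 5137/20736]

(P^4)[W -> W] = 5137/20736

Answer: 5137/20736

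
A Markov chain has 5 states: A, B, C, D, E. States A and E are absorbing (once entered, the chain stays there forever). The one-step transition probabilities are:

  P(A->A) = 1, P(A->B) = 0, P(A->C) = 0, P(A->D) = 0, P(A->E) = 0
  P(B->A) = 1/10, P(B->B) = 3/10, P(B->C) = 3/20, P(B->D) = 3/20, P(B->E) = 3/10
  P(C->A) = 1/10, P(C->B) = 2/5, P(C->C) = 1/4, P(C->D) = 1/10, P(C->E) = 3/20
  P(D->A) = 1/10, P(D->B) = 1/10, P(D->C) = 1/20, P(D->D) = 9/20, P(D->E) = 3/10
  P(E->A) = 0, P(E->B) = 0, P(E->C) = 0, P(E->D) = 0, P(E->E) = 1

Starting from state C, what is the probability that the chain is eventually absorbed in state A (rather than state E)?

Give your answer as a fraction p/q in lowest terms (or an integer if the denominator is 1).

Answer: 146/473

Derivation:
Let a_i = P(absorbed in A | start in state i).
Boundary conditions: a_A = 1, a_E = 0.
For each transient state i, a_i = sum_j P(i->j) * a_j:
  a_B = 1/10*a_A + 3/10*a_B + 3/20*a_C + 3/20*a_D + 3/10*a_E
  a_C = 1/10*a_A + 2/5*a_B + 1/4*a_C + 1/10*a_D + 3/20*a_E
  a_D = 1/10*a_A + 1/10*a_B + 1/20*a_C + 9/20*a_D + 3/10*a_E

Substituting a_A = 1 and a_E = 0, rearrange to (I - Q) a = r where r[i] = P(i -> A):
  [7/10, -3/20, -3/20] . (a_B, a_C, a_D) = 1/10
  [-2/5, 3/4, -1/10] . (a_B, a_C, a_D) = 1/10
  [-1/10, -1/20, 11/20] . (a_B, a_C, a_D) = 1/10

Solving yields:
  a_B = 125/473
  a_C = 146/473
  a_D = 122/473

Starting state is C, so the absorption probability is a_C = 146/473.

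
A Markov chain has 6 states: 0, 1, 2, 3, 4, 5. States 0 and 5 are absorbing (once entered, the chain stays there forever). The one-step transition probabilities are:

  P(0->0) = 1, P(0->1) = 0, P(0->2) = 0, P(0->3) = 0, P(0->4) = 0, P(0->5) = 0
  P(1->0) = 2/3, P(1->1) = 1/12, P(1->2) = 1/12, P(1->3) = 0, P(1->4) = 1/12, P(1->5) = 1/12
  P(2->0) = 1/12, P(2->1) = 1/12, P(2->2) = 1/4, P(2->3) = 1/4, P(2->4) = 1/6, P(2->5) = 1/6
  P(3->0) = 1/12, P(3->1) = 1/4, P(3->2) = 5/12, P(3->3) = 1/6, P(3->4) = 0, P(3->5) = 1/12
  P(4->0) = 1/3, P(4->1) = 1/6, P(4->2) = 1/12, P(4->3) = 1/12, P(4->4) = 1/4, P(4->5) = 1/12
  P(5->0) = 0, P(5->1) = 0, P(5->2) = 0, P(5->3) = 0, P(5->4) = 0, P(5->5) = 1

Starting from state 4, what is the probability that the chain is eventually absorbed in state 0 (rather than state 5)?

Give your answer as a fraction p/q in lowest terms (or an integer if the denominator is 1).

Answer: 5157/6677

Derivation:
Let a_i = P(absorbed in 0 | start in state i).
Boundary conditions: a_0 = 1, a_5 = 0.
For each transient state i, a_i = sum_j P(i->j) * a_j:
  a_1 = 2/3*a_0 + 1/12*a_1 + 1/12*a_2 + 0*a_3 + 1/12*a_4 + 1/12*a_5
  a_2 = 1/12*a_0 + 1/12*a_1 + 1/4*a_2 + 1/4*a_3 + 1/6*a_4 + 1/6*a_5
  a_3 = 1/12*a_0 + 1/4*a_1 + 5/12*a_2 + 1/6*a_3 + 0*a_4 + 1/12*a_5
  a_4 = 1/3*a_0 + 1/6*a_1 + 1/12*a_2 + 1/12*a_3 + 1/4*a_4 + 1/12*a_5

Substituting a_0 = 1 and a_5 = 0, rearrange to (I - Q) a = r where r[i] = P(i -> 0):
  [11/12, -1/12, 0, -1/12] . (a_1, a_2, a_3, a_4) = 2/3
  [-1/12, 3/4, -1/4, -1/6] . (a_1, a_2, a_3, a_4) = 1/12
  [-1/4, -5/12, 5/6, 0] . (a_1, a_2, a_3, a_4) = 1/12
  [-1/6, -1/12, -1/12, 3/4] . (a_1, a_2, a_3, a_4) = 1/3

Solving yields:
  a_1 = 5686/6677
  a_2 = 3973/6677
  a_3 = 4360/6677
  a_4 = 5157/6677

Starting state is 4, so the absorption probability is a_4 = 5157/6677.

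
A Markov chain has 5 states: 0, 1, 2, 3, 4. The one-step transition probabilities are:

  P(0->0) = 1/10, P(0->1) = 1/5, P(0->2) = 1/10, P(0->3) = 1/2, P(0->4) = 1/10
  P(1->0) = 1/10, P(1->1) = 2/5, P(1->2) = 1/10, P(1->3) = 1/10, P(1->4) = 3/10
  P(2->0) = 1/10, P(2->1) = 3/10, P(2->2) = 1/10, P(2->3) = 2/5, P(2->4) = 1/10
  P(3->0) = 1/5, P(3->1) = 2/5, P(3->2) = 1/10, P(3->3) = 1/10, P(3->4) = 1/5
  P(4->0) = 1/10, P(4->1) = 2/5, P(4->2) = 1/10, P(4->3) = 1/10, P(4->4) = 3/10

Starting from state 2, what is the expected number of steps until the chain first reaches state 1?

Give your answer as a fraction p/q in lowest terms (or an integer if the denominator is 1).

Answer: 5310/1759

Derivation:
Let h_i = expected steps to first reach 1 from state i.
Boundary: h_1 = 0.
First-step equations for the other states:
  h_0 = 1 + 1/10*h_0 + 1/5*h_1 + 1/10*h_2 + 1/2*h_3 + 1/10*h_4
  h_2 = 1 + 1/10*h_0 + 3/10*h_1 + 1/10*h_2 + 2/5*h_3 + 1/10*h_4
  h_3 = 1 + 1/5*h_0 + 2/5*h_1 + 1/10*h_2 + 1/10*h_3 + 1/5*h_4
  h_4 = 1 + 1/10*h_0 + 2/5*h_1 + 1/10*h_2 + 1/10*h_3 + 3/10*h_4

Substituting h_1 = 0 and rearranging gives the linear system (I - Q) h = 1:
  [9/10, -1/10, -1/2, -1/10] . (h_0, h_2, h_3, h_4) = 1
  [-1/10, 9/10, -2/5, -1/10] . (h_0, h_2, h_3, h_4) = 1
  [-1/5, -1/10, 9/10, -1/5] . (h_0, h_2, h_3, h_4) = 1
  [-1/10, -1/10, -1/10, 7/10] . (h_0, h_2, h_3, h_4) = 1

Solving yields:
  h_0 = 5800/1759
  h_2 = 5310/1759
  h_3 = 4900/1759
  h_4 = 4800/1759

Starting state is 2, so the expected hitting time is h_2 = 5310/1759.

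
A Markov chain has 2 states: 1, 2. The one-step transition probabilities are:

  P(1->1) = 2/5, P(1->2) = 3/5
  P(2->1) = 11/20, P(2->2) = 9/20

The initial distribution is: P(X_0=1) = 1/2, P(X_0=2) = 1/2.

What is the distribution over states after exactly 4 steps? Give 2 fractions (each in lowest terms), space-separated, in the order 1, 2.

Propagating the distribution step by step (d_{t+1} = d_t * P):
d_0 = (1=1/2, 2=1/2)
  d_1[1] = 1/2*2/5 + 1/2*11/20 = 19/40
  d_1[2] = 1/2*3/5 + 1/2*9/20 = 21/40
d_1 = (1=19/40, 2=21/40)
  d_2[1] = 19/40*2/5 + 21/40*11/20 = 383/800
  d_2[2] = 19/40*3/5 + 21/40*9/20 = 417/800
d_2 = (1=383/800, 2=417/800)
  d_3[1] = 383/800*2/5 + 417/800*11/20 = 7651/16000
  d_3[2] = 383/800*3/5 + 417/800*9/20 = 8349/16000
d_3 = (1=7651/16000, 2=8349/16000)
  d_4[1] = 7651/16000*2/5 + 8349/16000*11/20 = 153047/320000
  d_4[2] = 7651/16000*3/5 + 8349/16000*9/20 = 166953/320000
d_4 = (1=153047/320000, 2=166953/320000)

Answer: 153047/320000 166953/320000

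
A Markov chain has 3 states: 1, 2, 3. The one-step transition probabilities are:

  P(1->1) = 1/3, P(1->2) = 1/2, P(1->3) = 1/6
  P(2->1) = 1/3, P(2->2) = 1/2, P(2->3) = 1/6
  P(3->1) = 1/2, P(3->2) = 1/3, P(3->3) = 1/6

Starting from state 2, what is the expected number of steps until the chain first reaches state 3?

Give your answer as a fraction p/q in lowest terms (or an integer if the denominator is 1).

Let h_i = expected steps to first reach 3 from state i.
Boundary: h_3 = 0.
First-step equations for the other states:
  h_1 = 1 + 1/3*h_1 + 1/2*h_2 + 1/6*h_3
  h_2 = 1 + 1/3*h_1 + 1/2*h_2 + 1/6*h_3

Substituting h_3 = 0 and rearranging gives the linear system (I - Q) h = 1:
  [2/3, -1/2] . (h_1, h_2) = 1
  [-1/3, 1/2] . (h_1, h_2) = 1

Solving yields:
  h_1 = 6
  h_2 = 6

Starting state is 2, so the expected hitting time is h_2 = 6.

Answer: 6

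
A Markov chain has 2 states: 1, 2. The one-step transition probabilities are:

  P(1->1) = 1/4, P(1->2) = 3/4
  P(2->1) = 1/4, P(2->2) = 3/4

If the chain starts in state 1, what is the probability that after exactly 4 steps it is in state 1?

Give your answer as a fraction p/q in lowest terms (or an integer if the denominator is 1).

Computing P^4 by repeated multiplication:
P^1 =
  1: [1/4, 3/4]
  2: [1/4, 3/4]
P^2 =
  1: [1/4, 3/4]
  2: [1/4, 3/4]
P^3 =
  1: [1/4, 3/4]
  2: [1/4, 3/4]
P^4 =
  1: [1/4, 3/4]
  2: [1/4, 3/4]

(P^4)[1 -> 1] = 1/4

Answer: 1/4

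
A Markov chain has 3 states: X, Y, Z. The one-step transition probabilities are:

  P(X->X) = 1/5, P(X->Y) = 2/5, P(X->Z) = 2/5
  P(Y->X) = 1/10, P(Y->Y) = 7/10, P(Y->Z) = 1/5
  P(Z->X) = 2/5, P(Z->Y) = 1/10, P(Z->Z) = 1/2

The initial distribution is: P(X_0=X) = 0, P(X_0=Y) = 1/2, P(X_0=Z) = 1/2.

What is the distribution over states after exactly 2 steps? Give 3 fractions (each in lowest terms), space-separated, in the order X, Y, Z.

Propagating the distribution step by step (d_{t+1} = d_t * P):
d_0 = (X=0, Y=1/2, Z=1/2)
  d_1[X] = 0*1/5 + 1/2*1/10 + 1/2*2/5 = 1/4
  d_1[Y] = 0*2/5 + 1/2*7/10 + 1/2*1/10 = 2/5
  d_1[Z] = 0*2/5 + 1/2*1/5 + 1/2*1/2 = 7/20
d_1 = (X=1/4, Y=2/5, Z=7/20)
  d_2[X] = 1/4*1/5 + 2/5*1/10 + 7/20*2/5 = 23/100
  d_2[Y] = 1/4*2/5 + 2/5*7/10 + 7/20*1/10 = 83/200
  d_2[Z] = 1/4*2/5 + 2/5*1/5 + 7/20*1/2 = 71/200
d_2 = (X=23/100, Y=83/200, Z=71/200)

Answer: 23/100 83/200 71/200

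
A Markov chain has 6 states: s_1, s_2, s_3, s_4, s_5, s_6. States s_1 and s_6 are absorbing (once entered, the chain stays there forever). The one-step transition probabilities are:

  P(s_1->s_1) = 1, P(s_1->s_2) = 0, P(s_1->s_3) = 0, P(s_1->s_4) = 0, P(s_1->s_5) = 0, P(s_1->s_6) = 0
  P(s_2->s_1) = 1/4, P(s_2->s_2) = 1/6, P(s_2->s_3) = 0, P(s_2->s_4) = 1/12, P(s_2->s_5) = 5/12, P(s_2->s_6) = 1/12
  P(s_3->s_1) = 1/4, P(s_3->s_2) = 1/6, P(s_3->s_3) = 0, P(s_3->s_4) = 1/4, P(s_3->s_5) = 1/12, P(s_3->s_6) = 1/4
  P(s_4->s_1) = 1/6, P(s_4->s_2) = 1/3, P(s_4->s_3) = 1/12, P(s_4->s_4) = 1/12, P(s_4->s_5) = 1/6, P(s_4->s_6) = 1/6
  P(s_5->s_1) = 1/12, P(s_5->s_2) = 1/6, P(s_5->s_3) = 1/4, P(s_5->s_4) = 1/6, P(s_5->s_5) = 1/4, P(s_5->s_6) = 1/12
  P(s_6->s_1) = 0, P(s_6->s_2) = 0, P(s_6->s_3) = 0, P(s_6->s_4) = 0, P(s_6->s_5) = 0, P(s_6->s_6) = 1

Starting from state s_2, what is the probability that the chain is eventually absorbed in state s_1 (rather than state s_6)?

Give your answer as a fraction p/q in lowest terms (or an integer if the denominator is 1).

Let a_i = P(absorbed in s_1 | start in state i).
Boundary conditions: a_s_1 = 1, a_s_6 = 0.
For each transient state i, a_i = sum_j P(i->j) * a_j:
  a_s_2 = 1/4*a_s_1 + 1/6*a_s_2 + 0*a_s_3 + 1/12*a_s_4 + 5/12*a_s_5 + 1/12*a_s_6
  a_s_3 = 1/4*a_s_1 + 1/6*a_s_2 + 0*a_s_3 + 1/4*a_s_4 + 1/12*a_s_5 + 1/4*a_s_6
  a_s_4 = 1/6*a_s_1 + 1/3*a_s_2 + 1/12*a_s_3 + 1/12*a_s_4 + 1/6*a_s_5 + 1/6*a_s_6
  a_s_5 = 1/12*a_s_1 + 1/6*a_s_2 + 1/4*a_s_3 + 1/6*a_s_4 + 1/4*a_s_5 + 1/12*a_s_6

Substituting a_s_1 = 1 and a_s_6 = 0, rearrange to (I - Q) a = r where r[i] = P(i -> s_1):
  [5/6, 0, -1/12, -5/12] . (a_s_2, a_s_3, a_s_4, a_s_5) = 1/4
  [-1/6, 1, -1/4, -1/12] . (a_s_2, a_s_3, a_s_4, a_s_5) = 1/4
  [-1/3, -1/12, 11/12, -1/6] . (a_s_2, a_s_3, a_s_4, a_s_5) = 1/6
  [-1/6, -1/4, -1/6, 3/4] . (a_s_2, a_s_3, a_s_4, a_s_5) = 1/12

Solving yields:
  a_s_2 = 124/195
  a_s_3 = 106/195
  a_s_4 = 22/39
  a_s_5 = 109/195

Starting state is s_2, so the absorption probability is a_s_2 = 124/195.

Answer: 124/195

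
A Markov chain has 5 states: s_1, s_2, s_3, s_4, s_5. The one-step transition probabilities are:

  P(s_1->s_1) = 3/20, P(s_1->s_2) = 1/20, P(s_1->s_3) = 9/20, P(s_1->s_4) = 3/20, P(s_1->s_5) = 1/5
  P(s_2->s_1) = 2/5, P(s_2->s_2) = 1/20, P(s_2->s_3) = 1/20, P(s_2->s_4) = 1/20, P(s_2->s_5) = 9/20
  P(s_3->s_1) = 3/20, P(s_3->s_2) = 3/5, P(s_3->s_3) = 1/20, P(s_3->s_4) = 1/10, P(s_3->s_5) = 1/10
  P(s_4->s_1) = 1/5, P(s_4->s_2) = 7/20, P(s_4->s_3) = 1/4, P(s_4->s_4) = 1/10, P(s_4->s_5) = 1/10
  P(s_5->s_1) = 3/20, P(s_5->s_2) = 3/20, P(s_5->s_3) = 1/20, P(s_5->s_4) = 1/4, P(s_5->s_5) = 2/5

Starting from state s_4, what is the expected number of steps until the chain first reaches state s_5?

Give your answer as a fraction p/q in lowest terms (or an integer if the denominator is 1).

Answer: 31440/6677

Derivation:
Let h_i = expected steps to first reach s_5 from state i.
Boundary: h_s_5 = 0.
First-step equations for the other states:
  h_s_1 = 1 + 3/20*h_s_1 + 1/20*h_s_2 + 9/20*h_s_3 + 3/20*h_s_4 + 1/5*h_s_5
  h_s_2 = 1 + 2/5*h_s_1 + 1/20*h_s_2 + 1/20*h_s_3 + 1/20*h_s_4 + 9/20*h_s_5
  h_s_3 = 1 + 3/20*h_s_1 + 3/5*h_s_2 + 1/20*h_s_3 + 1/10*h_s_4 + 1/10*h_s_5
  h_s_4 = 1 + 1/5*h_s_1 + 7/20*h_s_2 + 1/4*h_s_3 + 1/10*h_s_4 + 1/10*h_s_5

Substituting h_s_5 = 0 and rearranging gives the linear system (I - Q) h = 1:
  [17/20, -1/20, -9/20, -3/20] . (h_s_1, h_s_2, h_s_3, h_s_4) = 1
  [-2/5, 19/20, -1/20, -1/20] . (h_s_1, h_s_2, h_s_3, h_s_4) = 1
  [-3/20, -3/5, 19/20, -1/10] . (h_s_1, h_s_2, h_s_3, h_s_4) = 1
  [-1/5, -7/20, -1/4, 9/10] . (h_s_1, h_s_2, h_s_3, h_s_4) = 1

Solving yields:
  h_s_1 = 8320/1821
  h_s_2 = 69280/20031
  h_s_3 = 29740/6677
  h_s_4 = 31440/6677

Starting state is s_4, so the expected hitting time is h_s_4 = 31440/6677.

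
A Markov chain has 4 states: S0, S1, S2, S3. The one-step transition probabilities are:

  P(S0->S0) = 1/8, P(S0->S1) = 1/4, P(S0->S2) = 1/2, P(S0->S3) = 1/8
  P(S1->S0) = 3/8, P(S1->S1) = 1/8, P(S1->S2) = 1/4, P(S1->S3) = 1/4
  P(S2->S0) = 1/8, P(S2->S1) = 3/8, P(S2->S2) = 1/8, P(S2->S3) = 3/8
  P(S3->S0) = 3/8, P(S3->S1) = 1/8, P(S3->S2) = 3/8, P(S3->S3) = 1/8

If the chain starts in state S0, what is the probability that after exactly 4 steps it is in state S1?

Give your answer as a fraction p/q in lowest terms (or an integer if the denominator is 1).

Computing P^4 by repeated multiplication:
P^1 =
  S0: [1/8, 1/4, 1/2, 1/8]
  S1: [3/8, 1/8, 1/4, 1/4]
  S2: [1/8, 3/8, 1/8, 3/8]
  S3: [3/8, 1/8, 3/8, 1/8]
P^2 =
  S0: [7/32, 17/64, 15/64, 9/32]
  S1: [7/32, 15/64, 11/32, 13/64]
  S2: [5/16, 11/64, 5/16, 13/64]
  S3: [3/16, 17/64, 5/16, 15/64]
P^3 =
  S0: [67/256, 27/128, 159/512, 111/512]
  S1: [15/64, 61/256, 147/512, 123/512]
  S2: [7/32, 31/128, 161/512, 115/512]
  S3: [1/4, 29/128, 147/512, 121/512]
P^4 =
  S0: [475/2048, 241/1024, 311/1024, 469/2048]
  S1: [501/2048, 463/2048, 155/512, 29/128]
  S2: [495/2048, 473/2048, 601/2048, 479/2048]
  S3: [493/2048, 467/2048, 627/2048, 461/2048]

(P^4)[S0 -> S1] = 241/1024

Answer: 241/1024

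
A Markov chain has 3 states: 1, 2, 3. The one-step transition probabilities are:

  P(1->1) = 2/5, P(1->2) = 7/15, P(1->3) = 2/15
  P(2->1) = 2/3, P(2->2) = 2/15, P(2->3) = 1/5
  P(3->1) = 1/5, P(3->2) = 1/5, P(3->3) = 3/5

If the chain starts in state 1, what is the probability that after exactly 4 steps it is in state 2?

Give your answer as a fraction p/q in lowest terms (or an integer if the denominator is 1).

Computing P^4 by repeated multiplication:
P^1 =
  1: [2/5, 7/15, 2/15]
  2: [2/3, 2/15, 1/5]
  3: [1/5, 1/5, 3/5]
P^2 =
  1: [112/225, 62/225, 17/75]
  2: [89/225, 83/225, 53/225]
  3: [1/3, 6/25, 32/75]
P^3 =
  1: [289/675, 1061/3375, 869/3375]
  2: [1523/3375, 316/1125, 904/3375]
  3: [142/375, 307/1125, 392/1125]
P^4 =
  1: [21887/50625, 4948/16875, 13894/50625]
  2: [158/375, 15269/50625, 14026/50625]
  3: [6802/16875, 4772/16875, 589/1875]

(P^4)[1 -> 2] = 4948/16875

Answer: 4948/16875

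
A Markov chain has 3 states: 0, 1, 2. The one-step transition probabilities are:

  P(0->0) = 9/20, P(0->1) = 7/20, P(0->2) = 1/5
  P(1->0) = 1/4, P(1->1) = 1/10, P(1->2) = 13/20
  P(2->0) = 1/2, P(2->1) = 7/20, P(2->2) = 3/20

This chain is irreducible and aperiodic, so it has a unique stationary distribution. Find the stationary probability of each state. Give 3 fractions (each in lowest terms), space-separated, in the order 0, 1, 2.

The stationary distribution satisfies pi = pi * P, i.e.:
  pi_0 = 9/20*pi_0 + 1/4*pi_1 + 1/2*pi_2
  pi_1 = 7/20*pi_0 + 1/10*pi_1 + 7/20*pi_2
  pi_2 = 1/5*pi_0 + 13/20*pi_1 + 3/20*pi_2
with normalization: pi_0 + pi_1 + pi_2 = 1.

Using the first 2 balance equations plus normalization, the linear system A*pi = b is:
  [-11/20, 1/4, 1/2] . pi = 0
  [7/20, -9/10, 7/20] . pi = 0
  [1, 1, 1] . pi = 1

Solving yields:
  pi_0 = 43/105
  pi_1 = 7/25
  pi_2 = 163/525

Verification (pi * P):
  43/105*9/20 + 7/25*1/4 + 163/525*1/2 = 43/105 = pi_0  (ok)
  43/105*7/20 + 7/25*1/10 + 163/525*7/20 = 7/25 = pi_1  (ok)
  43/105*1/5 + 7/25*13/20 + 163/525*3/20 = 163/525 = pi_2  (ok)

Answer: 43/105 7/25 163/525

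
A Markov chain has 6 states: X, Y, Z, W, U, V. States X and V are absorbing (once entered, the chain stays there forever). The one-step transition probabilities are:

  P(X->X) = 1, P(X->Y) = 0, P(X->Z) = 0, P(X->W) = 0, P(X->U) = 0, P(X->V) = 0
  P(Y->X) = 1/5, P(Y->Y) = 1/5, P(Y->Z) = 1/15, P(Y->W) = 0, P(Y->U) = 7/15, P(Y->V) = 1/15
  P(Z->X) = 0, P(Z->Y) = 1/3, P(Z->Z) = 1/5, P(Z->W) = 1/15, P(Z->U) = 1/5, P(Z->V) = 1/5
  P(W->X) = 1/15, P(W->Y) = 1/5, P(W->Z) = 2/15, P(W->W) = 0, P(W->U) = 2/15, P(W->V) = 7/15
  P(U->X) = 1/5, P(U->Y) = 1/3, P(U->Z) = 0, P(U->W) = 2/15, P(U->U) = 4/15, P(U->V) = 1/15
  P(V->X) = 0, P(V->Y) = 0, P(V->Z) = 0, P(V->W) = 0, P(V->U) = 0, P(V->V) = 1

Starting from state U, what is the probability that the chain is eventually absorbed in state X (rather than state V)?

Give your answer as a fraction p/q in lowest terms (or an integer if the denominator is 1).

Let a_i = P(absorbed in X | start in state i).
Boundary conditions: a_X = 1, a_V = 0.
For each transient state i, a_i = sum_j P(i->j) * a_j:
  a_Y = 1/5*a_X + 1/5*a_Y + 1/15*a_Z + 0*a_W + 7/15*a_U + 1/15*a_V
  a_Z = 0*a_X + 1/3*a_Y + 1/5*a_Z + 1/15*a_W + 1/5*a_U + 1/5*a_V
  a_W = 1/15*a_X + 1/5*a_Y + 2/15*a_Z + 0*a_W + 2/15*a_U + 7/15*a_V
  a_U = 1/5*a_X + 1/3*a_Y + 0*a_Z + 2/15*a_W + 4/15*a_U + 1/15*a_V

Substituting a_X = 1 and a_V = 0, rearrange to (I - Q) a = r where r[i] = P(i -> X):
  [4/5, -1/15, 0, -7/15] . (a_Y, a_Z, a_W, a_U) = 1/5
  [-1/3, 4/5, -1/15, -1/5] . (a_Y, a_Z, a_W, a_U) = 0
  [-1/5, -2/15, 1, -2/15] . (a_Y, a_Z, a_W, a_U) = 1/15
  [-1/3, 0, -2/15, 11/15] . (a_Y, a_Z, a_W, a_U) = 1/5

Solving yields:
  a_Y = 9758/14811
  a_Z = 6842/14811
  a_W = 5105/14811
  a_U = 9403/14811

Starting state is U, so the absorption probability is a_U = 9403/14811.

Answer: 9403/14811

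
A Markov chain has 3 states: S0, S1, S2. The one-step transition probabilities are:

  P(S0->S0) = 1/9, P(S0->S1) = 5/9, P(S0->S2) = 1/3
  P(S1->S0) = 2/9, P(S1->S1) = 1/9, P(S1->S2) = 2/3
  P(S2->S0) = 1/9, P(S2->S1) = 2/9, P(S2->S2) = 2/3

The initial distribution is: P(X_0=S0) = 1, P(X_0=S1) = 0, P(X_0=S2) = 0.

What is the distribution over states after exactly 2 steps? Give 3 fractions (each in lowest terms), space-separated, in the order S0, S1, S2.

Propagating the distribution step by step (d_{t+1} = d_t * P):
d_0 = (S0=1, S1=0, S2=0)
  d_1[S0] = 1*1/9 + 0*2/9 + 0*1/9 = 1/9
  d_1[S1] = 1*5/9 + 0*1/9 + 0*2/9 = 5/9
  d_1[S2] = 1*1/3 + 0*2/3 + 0*2/3 = 1/3
d_1 = (S0=1/9, S1=5/9, S2=1/3)
  d_2[S0] = 1/9*1/9 + 5/9*2/9 + 1/3*1/9 = 14/81
  d_2[S1] = 1/9*5/9 + 5/9*1/9 + 1/3*2/9 = 16/81
  d_2[S2] = 1/9*1/3 + 5/9*2/3 + 1/3*2/3 = 17/27
d_2 = (S0=14/81, S1=16/81, S2=17/27)

Answer: 14/81 16/81 17/27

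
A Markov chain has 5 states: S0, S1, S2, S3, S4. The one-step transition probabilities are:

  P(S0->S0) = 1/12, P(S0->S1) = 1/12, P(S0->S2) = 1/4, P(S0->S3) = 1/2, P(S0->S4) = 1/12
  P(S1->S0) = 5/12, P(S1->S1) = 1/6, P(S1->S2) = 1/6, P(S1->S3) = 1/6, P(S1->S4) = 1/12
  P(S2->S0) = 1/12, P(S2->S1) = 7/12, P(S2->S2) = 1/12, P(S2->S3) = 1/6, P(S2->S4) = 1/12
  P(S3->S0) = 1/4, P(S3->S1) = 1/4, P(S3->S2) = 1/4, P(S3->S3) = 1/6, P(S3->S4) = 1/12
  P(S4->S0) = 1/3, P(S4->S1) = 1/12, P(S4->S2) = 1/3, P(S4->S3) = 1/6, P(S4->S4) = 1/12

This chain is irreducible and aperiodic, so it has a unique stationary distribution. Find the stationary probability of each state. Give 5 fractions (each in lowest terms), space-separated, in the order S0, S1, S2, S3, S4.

The stationary distribution satisfies pi = pi * P, i.e.:
  pi_S0 = 1/12*pi_S0 + 5/12*pi_S1 + 1/12*pi_S2 + 1/4*pi_S3 + 1/3*pi_S4
  pi_S1 = 1/12*pi_S0 + 1/6*pi_S1 + 7/12*pi_S2 + 1/4*pi_S3 + 1/12*pi_S4
  pi_S2 = 1/4*pi_S0 + 1/6*pi_S1 + 1/12*pi_S2 + 1/4*pi_S3 + 1/3*pi_S4
  pi_S3 = 1/2*pi_S0 + 1/6*pi_S1 + 1/6*pi_S2 + 1/6*pi_S3 + 1/6*pi_S4
  pi_S4 = 1/12*pi_S0 + 1/12*pi_S1 + 1/12*pi_S2 + 1/12*pi_S3 + 1/12*pi_S4
with normalization: pi_S0 + pi_S1 + pi_S2 + pi_S3 + pi_S4 = 1.

Using the first 4 balance equations plus normalization, the linear system A*pi = b is:
  [-11/12, 5/12, 1/12, 1/4, 1/3] . pi = 0
  [1/12, -5/6, 7/12, 1/4, 1/12] . pi = 0
  [1/4, 1/6, -11/12, 1/4, 1/3] . pi = 0
  [1/2, 1/6, 1/6, -5/6, 1/6] . pi = 0
  [1, 1, 1, 1, 1] . pi = 1

Solving yields:
  pi_S0 = 67/296
  pi_S1 = 109/444
  pi_S2 = 15/74
  pi_S3 = 215/888
  pi_S4 = 1/12

Verification (pi * P):
  67/296*1/12 + 109/444*5/12 + 15/74*1/12 + 215/888*1/4 + 1/12*1/3 = 67/296 = pi_S0  (ok)
  67/296*1/12 + 109/444*1/6 + 15/74*7/12 + 215/888*1/4 + 1/12*1/12 = 109/444 = pi_S1  (ok)
  67/296*1/4 + 109/444*1/6 + 15/74*1/12 + 215/888*1/4 + 1/12*1/3 = 15/74 = pi_S2  (ok)
  67/296*1/2 + 109/444*1/6 + 15/74*1/6 + 215/888*1/6 + 1/12*1/6 = 215/888 = pi_S3  (ok)
  67/296*1/12 + 109/444*1/12 + 15/74*1/12 + 215/888*1/12 + 1/12*1/12 = 1/12 = pi_S4  (ok)

Answer: 67/296 109/444 15/74 215/888 1/12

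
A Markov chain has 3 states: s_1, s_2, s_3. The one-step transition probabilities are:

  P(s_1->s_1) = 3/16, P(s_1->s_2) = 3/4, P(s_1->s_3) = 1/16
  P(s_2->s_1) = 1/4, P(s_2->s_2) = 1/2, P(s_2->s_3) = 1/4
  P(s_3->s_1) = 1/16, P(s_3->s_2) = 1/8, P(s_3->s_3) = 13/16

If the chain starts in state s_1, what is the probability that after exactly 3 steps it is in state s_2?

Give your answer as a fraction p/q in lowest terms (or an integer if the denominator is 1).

Answer: 237/512

Derivation:
Computing P^3 by repeated multiplication:
P^1 =
  s_1: [3/16, 3/4, 1/16]
  s_2: [1/4, 1/2, 1/4]
  s_3: [1/16, 1/8, 13/16]
P^2 =
  s_1: [29/128, 67/128, 1/4]
  s_2: [3/16, 15/32, 11/32]
  s_3: [3/32, 27/128, 89/128]
P^3 =
  s_1: [387/2048, 237/512, 713/2048]
  s_2: [89/512, 107/256, 209/512]
  s_3: [233/2048, 269/1024, 1277/2048]

(P^3)[s_1 -> s_2] = 237/512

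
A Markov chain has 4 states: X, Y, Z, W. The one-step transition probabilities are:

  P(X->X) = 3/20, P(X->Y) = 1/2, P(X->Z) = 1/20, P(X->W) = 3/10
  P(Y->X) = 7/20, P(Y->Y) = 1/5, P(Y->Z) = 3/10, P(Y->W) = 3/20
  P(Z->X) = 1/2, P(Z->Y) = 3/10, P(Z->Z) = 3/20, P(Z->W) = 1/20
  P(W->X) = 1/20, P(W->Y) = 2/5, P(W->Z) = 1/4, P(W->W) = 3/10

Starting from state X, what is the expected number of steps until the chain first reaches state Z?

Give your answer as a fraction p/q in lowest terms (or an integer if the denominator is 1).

Answer: 5140/979

Derivation:
Let h_i = expected steps to first reach Z from state i.
Boundary: h_Z = 0.
First-step equations for the other states:
  h_X = 1 + 3/20*h_X + 1/2*h_Y + 1/20*h_Z + 3/10*h_W
  h_Y = 1 + 7/20*h_X + 1/5*h_Y + 3/10*h_Z + 3/20*h_W
  h_W = 1 + 1/20*h_X + 2/5*h_Y + 1/4*h_Z + 3/10*h_W

Substituting h_Z = 0 and rearranging gives the linear system (I - Q) h = 1:
  [17/20, -1/2, -3/10] . (h_X, h_Y, h_W) = 1
  [-7/20, 4/5, -3/20] . (h_X, h_Y, h_W) = 1
  [-1/20, -2/5, 7/10] . (h_X, h_Y, h_W) = 1

Solving yields:
  h_X = 5140/979
  h_Y = 4260/979
  h_W = 4200/979

Starting state is X, so the expected hitting time is h_X = 5140/979.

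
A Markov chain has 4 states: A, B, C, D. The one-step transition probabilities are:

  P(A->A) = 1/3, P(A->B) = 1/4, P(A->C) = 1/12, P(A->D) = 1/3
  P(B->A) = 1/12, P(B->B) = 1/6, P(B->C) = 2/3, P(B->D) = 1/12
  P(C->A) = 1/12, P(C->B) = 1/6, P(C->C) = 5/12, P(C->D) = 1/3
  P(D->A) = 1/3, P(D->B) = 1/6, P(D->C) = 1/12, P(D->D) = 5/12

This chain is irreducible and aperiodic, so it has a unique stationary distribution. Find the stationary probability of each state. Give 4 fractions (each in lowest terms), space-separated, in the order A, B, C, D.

Answer: 86/399 221/1197 49/171 125/399

Derivation:
The stationary distribution satisfies pi = pi * P, i.e.:
  pi_A = 1/3*pi_A + 1/12*pi_B + 1/12*pi_C + 1/3*pi_D
  pi_B = 1/4*pi_A + 1/6*pi_B + 1/6*pi_C + 1/6*pi_D
  pi_C = 1/12*pi_A + 2/3*pi_B + 5/12*pi_C + 1/12*pi_D
  pi_D = 1/3*pi_A + 1/12*pi_B + 1/3*pi_C + 5/12*pi_D
with normalization: pi_A + pi_B + pi_C + pi_D = 1.

Using the first 3 balance equations plus normalization, the linear system A*pi = b is:
  [-2/3, 1/12, 1/12, 1/3] . pi = 0
  [1/4, -5/6, 1/6, 1/6] . pi = 0
  [1/12, 2/3, -7/12, 1/12] . pi = 0
  [1, 1, 1, 1] . pi = 1

Solving yields:
  pi_A = 86/399
  pi_B = 221/1197
  pi_C = 49/171
  pi_D = 125/399

Verification (pi * P):
  86/399*1/3 + 221/1197*1/12 + 49/171*1/12 + 125/399*1/3 = 86/399 = pi_A  (ok)
  86/399*1/4 + 221/1197*1/6 + 49/171*1/6 + 125/399*1/6 = 221/1197 = pi_B  (ok)
  86/399*1/12 + 221/1197*2/3 + 49/171*5/12 + 125/399*1/12 = 49/171 = pi_C  (ok)
  86/399*1/3 + 221/1197*1/12 + 49/171*1/3 + 125/399*5/12 = 125/399 = pi_D  (ok)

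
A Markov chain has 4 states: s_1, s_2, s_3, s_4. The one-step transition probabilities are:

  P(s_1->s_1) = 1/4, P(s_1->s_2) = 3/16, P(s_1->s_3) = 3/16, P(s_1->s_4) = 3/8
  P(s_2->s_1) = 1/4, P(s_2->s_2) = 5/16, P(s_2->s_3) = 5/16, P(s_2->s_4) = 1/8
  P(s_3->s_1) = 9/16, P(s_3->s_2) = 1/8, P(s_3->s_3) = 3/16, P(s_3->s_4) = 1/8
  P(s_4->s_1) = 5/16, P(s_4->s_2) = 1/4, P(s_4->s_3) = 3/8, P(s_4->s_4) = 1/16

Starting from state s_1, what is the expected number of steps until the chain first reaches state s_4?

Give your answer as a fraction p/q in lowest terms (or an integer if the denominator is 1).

Let h_i = expected steps to first reach s_4 from state i.
Boundary: h_s_4 = 0.
First-step equations for the other states:
  h_s_1 = 1 + 1/4*h_s_1 + 3/16*h_s_2 + 3/16*h_s_3 + 3/8*h_s_4
  h_s_2 = 1 + 1/4*h_s_1 + 5/16*h_s_2 + 5/16*h_s_3 + 1/8*h_s_4
  h_s_3 = 1 + 9/16*h_s_1 + 1/8*h_s_2 + 3/16*h_s_3 + 1/8*h_s_4

Substituting h_s_4 = 0 and rearranging gives the linear system (I - Q) h = 1:
  [3/4, -3/16, -3/16] . (h_s_1, h_s_2, h_s_3) = 1
  [-1/4, 11/16, -5/16] . (h_s_1, h_s_2, h_s_3) = 1
  [-9/16, -1/8, 13/16] . (h_s_1, h_s_2, h_s_3) = 1

Solving yields:
  h_s_1 = 452/123
  h_s_2 = 596/123
  h_s_3 = 556/123

Starting state is s_1, so the expected hitting time is h_s_1 = 452/123.

Answer: 452/123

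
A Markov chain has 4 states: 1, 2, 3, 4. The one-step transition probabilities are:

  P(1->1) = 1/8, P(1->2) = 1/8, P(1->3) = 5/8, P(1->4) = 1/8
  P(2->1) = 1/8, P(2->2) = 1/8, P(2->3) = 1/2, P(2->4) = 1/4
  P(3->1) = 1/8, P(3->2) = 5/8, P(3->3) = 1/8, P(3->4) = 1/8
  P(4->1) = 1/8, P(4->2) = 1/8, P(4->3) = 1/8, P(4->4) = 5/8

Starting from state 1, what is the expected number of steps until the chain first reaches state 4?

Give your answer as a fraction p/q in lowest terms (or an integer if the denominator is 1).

Let h_i = expected steps to first reach 4 from state i.
Boundary: h_4 = 0.
First-step equations for the other states:
  h_1 = 1 + 1/8*h_1 + 1/8*h_2 + 5/8*h_3 + 1/8*h_4
  h_2 = 1 + 1/8*h_1 + 1/8*h_2 + 1/2*h_3 + 1/4*h_4
  h_3 = 1 + 1/8*h_1 + 5/8*h_2 + 1/8*h_3 + 1/8*h_4

Substituting h_4 = 0 and rearranging gives the linear system (I - Q) h = 1:
  [7/8, -1/8, -5/8] . (h_1, h_2, h_3) = 1
  [-1/8, 7/8, -1/2] . (h_1, h_2, h_3) = 1
  [-1/8, -5/8, 7/8] . (h_1, h_2, h_3) = 1

Solving yields:
  h_1 = 200/33
  h_2 = 16/3
  h_3 = 64/11

Starting state is 1, so the expected hitting time is h_1 = 200/33.

Answer: 200/33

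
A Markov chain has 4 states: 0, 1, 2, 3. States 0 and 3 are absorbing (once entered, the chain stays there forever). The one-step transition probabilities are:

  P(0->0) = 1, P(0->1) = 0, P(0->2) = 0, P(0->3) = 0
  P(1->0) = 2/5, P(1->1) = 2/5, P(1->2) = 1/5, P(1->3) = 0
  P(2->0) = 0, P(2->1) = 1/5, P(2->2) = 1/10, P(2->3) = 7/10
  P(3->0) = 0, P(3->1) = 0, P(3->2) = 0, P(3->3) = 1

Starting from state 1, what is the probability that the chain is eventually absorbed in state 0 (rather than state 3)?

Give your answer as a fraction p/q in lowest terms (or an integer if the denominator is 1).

Let a_i = P(absorbed in 0 | start in state i).
Boundary conditions: a_0 = 1, a_3 = 0.
For each transient state i, a_i = sum_j P(i->j) * a_j:
  a_1 = 2/5*a_0 + 2/5*a_1 + 1/5*a_2 + 0*a_3
  a_2 = 0*a_0 + 1/5*a_1 + 1/10*a_2 + 7/10*a_3

Substituting a_0 = 1 and a_3 = 0, rearrange to (I - Q) a = r where r[i] = P(i -> 0):
  [3/5, -1/5] . (a_1, a_2) = 2/5
  [-1/5, 9/10] . (a_1, a_2) = 0

Solving yields:
  a_1 = 18/25
  a_2 = 4/25

Starting state is 1, so the absorption probability is a_1 = 18/25.

Answer: 18/25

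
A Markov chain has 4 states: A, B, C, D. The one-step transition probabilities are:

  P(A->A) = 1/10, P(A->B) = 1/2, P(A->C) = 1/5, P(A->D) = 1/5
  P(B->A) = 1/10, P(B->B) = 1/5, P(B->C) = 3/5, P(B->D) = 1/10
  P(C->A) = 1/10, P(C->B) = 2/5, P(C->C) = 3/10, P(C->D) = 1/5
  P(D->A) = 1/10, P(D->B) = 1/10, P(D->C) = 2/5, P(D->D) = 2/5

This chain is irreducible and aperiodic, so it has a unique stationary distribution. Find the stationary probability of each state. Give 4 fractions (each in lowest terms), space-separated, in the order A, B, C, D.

Answer: 1/10 134/465 37/93 199/930

Derivation:
The stationary distribution satisfies pi = pi * P, i.e.:
  pi_A = 1/10*pi_A + 1/10*pi_B + 1/10*pi_C + 1/10*pi_D
  pi_B = 1/2*pi_A + 1/5*pi_B + 2/5*pi_C + 1/10*pi_D
  pi_C = 1/5*pi_A + 3/5*pi_B + 3/10*pi_C + 2/5*pi_D
  pi_D = 1/5*pi_A + 1/10*pi_B + 1/5*pi_C + 2/5*pi_D
with normalization: pi_A + pi_B + pi_C + pi_D = 1.

Using the first 3 balance equations plus normalization, the linear system A*pi = b is:
  [-9/10, 1/10, 1/10, 1/10] . pi = 0
  [1/2, -4/5, 2/5, 1/10] . pi = 0
  [1/5, 3/5, -7/10, 2/5] . pi = 0
  [1, 1, 1, 1] . pi = 1

Solving yields:
  pi_A = 1/10
  pi_B = 134/465
  pi_C = 37/93
  pi_D = 199/930

Verification (pi * P):
  1/10*1/10 + 134/465*1/10 + 37/93*1/10 + 199/930*1/10 = 1/10 = pi_A  (ok)
  1/10*1/2 + 134/465*1/5 + 37/93*2/5 + 199/930*1/10 = 134/465 = pi_B  (ok)
  1/10*1/5 + 134/465*3/5 + 37/93*3/10 + 199/930*2/5 = 37/93 = pi_C  (ok)
  1/10*1/5 + 134/465*1/10 + 37/93*1/5 + 199/930*2/5 = 199/930 = pi_D  (ok)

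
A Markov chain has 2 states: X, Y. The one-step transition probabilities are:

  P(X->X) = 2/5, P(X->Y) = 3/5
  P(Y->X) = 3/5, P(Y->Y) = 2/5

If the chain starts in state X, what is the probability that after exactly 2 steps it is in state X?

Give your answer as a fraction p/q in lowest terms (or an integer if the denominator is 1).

Computing P^2 by repeated multiplication:
P^1 =
  X: [2/5, 3/5]
  Y: [3/5, 2/5]
P^2 =
  X: [13/25, 12/25]
  Y: [12/25, 13/25]

(P^2)[X -> X] = 13/25

Answer: 13/25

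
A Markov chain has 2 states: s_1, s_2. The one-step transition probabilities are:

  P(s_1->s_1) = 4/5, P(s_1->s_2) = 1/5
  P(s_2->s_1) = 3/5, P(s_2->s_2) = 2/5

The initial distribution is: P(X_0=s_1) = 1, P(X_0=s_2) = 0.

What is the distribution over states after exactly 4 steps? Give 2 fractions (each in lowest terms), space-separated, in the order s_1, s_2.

Answer: 469/625 156/625

Derivation:
Propagating the distribution step by step (d_{t+1} = d_t * P):
d_0 = (s_1=1, s_2=0)
  d_1[s_1] = 1*4/5 + 0*3/5 = 4/5
  d_1[s_2] = 1*1/5 + 0*2/5 = 1/5
d_1 = (s_1=4/5, s_2=1/5)
  d_2[s_1] = 4/5*4/5 + 1/5*3/5 = 19/25
  d_2[s_2] = 4/5*1/5 + 1/5*2/5 = 6/25
d_2 = (s_1=19/25, s_2=6/25)
  d_3[s_1] = 19/25*4/5 + 6/25*3/5 = 94/125
  d_3[s_2] = 19/25*1/5 + 6/25*2/5 = 31/125
d_3 = (s_1=94/125, s_2=31/125)
  d_4[s_1] = 94/125*4/5 + 31/125*3/5 = 469/625
  d_4[s_2] = 94/125*1/5 + 31/125*2/5 = 156/625
d_4 = (s_1=469/625, s_2=156/625)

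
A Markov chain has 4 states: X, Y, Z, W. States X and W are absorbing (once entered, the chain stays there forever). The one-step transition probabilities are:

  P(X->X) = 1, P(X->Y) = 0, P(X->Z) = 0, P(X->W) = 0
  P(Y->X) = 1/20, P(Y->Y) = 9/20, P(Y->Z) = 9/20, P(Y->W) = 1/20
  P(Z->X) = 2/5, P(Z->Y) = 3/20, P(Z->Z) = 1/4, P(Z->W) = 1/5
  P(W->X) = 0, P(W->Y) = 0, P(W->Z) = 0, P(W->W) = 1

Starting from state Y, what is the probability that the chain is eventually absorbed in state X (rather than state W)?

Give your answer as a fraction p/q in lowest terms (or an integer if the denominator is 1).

Answer: 29/46

Derivation:
Let a_i = P(absorbed in X | start in state i).
Boundary conditions: a_X = 1, a_W = 0.
For each transient state i, a_i = sum_j P(i->j) * a_j:
  a_Y = 1/20*a_X + 9/20*a_Y + 9/20*a_Z + 1/20*a_W
  a_Z = 2/5*a_X + 3/20*a_Y + 1/4*a_Z + 1/5*a_W

Substituting a_X = 1 and a_W = 0, rearrange to (I - Q) a = r where r[i] = P(i -> X):
  [11/20, -9/20] . (a_Y, a_Z) = 1/20
  [-3/20, 3/4] . (a_Y, a_Z) = 2/5

Solving yields:
  a_Y = 29/46
  a_Z = 91/138

Starting state is Y, so the absorption probability is a_Y = 29/46.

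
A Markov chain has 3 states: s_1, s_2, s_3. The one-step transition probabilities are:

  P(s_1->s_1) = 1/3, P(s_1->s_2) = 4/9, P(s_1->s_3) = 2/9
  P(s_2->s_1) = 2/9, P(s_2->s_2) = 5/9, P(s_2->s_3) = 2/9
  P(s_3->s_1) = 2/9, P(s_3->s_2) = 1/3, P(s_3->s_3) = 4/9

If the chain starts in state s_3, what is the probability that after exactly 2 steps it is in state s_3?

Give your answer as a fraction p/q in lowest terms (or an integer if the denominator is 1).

Computing P^2 by repeated multiplication:
P^1 =
  s_1: [1/3, 4/9, 2/9]
  s_2: [2/9, 5/9, 2/9]
  s_3: [2/9, 1/3, 4/9]
P^2 =
  s_1: [7/27, 38/81, 22/81]
  s_2: [20/81, 13/27, 22/81]
  s_3: [20/81, 35/81, 26/81]

(P^2)[s_3 -> s_3] = 26/81

Answer: 26/81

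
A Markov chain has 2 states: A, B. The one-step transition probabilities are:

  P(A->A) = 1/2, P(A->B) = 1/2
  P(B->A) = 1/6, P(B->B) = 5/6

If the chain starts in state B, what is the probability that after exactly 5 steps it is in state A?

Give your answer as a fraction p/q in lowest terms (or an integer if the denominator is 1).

Answer: 121/486

Derivation:
Computing P^5 by repeated multiplication:
P^1 =
  A: [1/2, 1/2]
  B: [1/6, 5/6]
P^2 =
  A: [1/3, 2/3]
  B: [2/9, 7/9]
P^3 =
  A: [5/18, 13/18]
  B: [13/54, 41/54]
P^4 =
  A: [7/27, 20/27]
  B: [20/81, 61/81]
P^5 =
  A: [41/162, 121/162]
  B: [121/486, 365/486]

(P^5)[B -> A] = 121/486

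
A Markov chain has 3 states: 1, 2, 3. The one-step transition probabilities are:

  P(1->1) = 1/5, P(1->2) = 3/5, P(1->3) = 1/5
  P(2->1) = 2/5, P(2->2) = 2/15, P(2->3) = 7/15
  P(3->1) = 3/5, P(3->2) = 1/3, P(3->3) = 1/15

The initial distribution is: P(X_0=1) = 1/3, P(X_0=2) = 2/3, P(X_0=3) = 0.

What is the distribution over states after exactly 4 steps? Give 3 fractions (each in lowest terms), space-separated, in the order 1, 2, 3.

Answer: 6424/16875 6014/16875 493/1875

Derivation:
Propagating the distribution step by step (d_{t+1} = d_t * P):
d_0 = (1=1/3, 2=2/3, 3=0)
  d_1[1] = 1/3*1/5 + 2/3*2/5 + 0*3/5 = 1/3
  d_1[2] = 1/3*3/5 + 2/3*2/15 + 0*1/3 = 13/45
  d_1[3] = 1/3*1/5 + 2/3*7/15 + 0*1/15 = 17/45
d_1 = (1=1/3, 2=13/45, 3=17/45)
  d_2[1] = 1/3*1/5 + 13/45*2/5 + 17/45*3/5 = 92/225
  d_2[2] = 1/3*3/5 + 13/45*2/15 + 17/45*1/3 = 82/225
  d_2[3] = 1/3*1/5 + 13/45*7/15 + 17/45*1/15 = 17/75
d_2 = (1=92/225, 2=82/225, 3=17/75)
  d_3[1] = 92/225*1/5 + 82/225*2/5 + 17/75*3/5 = 409/1125
  d_3[2] = 92/225*3/5 + 82/225*2/15 + 17/75*1/3 = 1247/3375
  d_3[3] = 92/225*1/5 + 82/225*7/15 + 17/75*1/15 = 901/3375
d_3 = (1=409/1125, 2=1247/3375, 3=901/3375)
  d_4[1] = 409/1125*1/5 + 1247/3375*2/5 + 901/3375*3/5 = 6424/16875
  d_4[2] = 409/1125*3/5 + 1247/3375*2/15 + 901/3375*1/3 = 6014/16875
  d_4[3] = 409/1125*1/5 + 1247/3375*7/15 + 901/3375*1/15 = 493/1875
d_4 = (1=6424/16875, 2=6014/16875, 3=493/1875)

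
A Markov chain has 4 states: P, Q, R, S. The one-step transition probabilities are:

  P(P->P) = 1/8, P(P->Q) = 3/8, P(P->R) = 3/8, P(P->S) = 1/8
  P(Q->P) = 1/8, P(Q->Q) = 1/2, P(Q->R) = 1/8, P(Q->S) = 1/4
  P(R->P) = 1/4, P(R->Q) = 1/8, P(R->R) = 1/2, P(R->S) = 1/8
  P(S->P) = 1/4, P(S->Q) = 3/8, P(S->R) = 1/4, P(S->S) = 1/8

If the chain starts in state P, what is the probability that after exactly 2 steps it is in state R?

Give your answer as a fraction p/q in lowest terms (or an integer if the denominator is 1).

Answer: 5/16

Derivation:
Computing P^2 by repeated multiplication:
P^1 =
  P: [1/8, 3/8, 3/8, 1/8]
  Q: [1/8, 1/2, 1/8, 1/4]
  R: [1/4, 1/8, 1/2, 1/8]
  S: [1/4, 3/8, 1/4, 1/8]
P^2 =
  P: [3/16, 21/64, 5/16, 11/64]
  Q: [11/64, 13/32, 15/64, 3/16]
  R: [13/64, 17/64, 25/64, 9/64]
  S: [11/64, 23/64, 19/64, 11/64]

(P^2)[P -> R] = 5/16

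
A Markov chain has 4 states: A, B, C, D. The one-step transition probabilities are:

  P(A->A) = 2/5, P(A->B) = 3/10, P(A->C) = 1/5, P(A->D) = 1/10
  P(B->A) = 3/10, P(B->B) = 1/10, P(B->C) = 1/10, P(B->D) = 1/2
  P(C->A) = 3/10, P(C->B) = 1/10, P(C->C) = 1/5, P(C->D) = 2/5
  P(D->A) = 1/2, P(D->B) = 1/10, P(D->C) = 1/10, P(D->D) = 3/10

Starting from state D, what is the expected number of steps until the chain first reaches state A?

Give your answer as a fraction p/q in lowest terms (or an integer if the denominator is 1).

Let h_i = expected steps to first reach A from state i.
Boundary: h_A = 0.
First-step equations for the other states:
  h_B = 1 + 3/10*h_A + 1/10*h_B + 1/10*h_C + 1/2*h_D
  h_C = 1 + 3/10*h_A + 1/10*h_B + 1/5*h_C + 2/5*h_D
  h_D = 1 + 1/2*h_A + 1/10*h_B + 1/10*h_C + 3/10*h_D

Substituting h_A = 0 and rearranging gives the linear system (I - Q) h = 1:
  [9/10, -1/10, -1/2] . (h_B, h_C, h_D) = 1
  [-1/10, 4/5, -2/5] . (h_B, h_C, h_D) = 1
  [-1/10, -1/10, 7/10] . (h_B, h_C, h_D) = 1

Solving yields:
  h_B = 270/103
  h_C = 275/103
  h_D = 225/103

Starting state is D, so the expected hitting time is h_D = 225/103.

Answer: 225/103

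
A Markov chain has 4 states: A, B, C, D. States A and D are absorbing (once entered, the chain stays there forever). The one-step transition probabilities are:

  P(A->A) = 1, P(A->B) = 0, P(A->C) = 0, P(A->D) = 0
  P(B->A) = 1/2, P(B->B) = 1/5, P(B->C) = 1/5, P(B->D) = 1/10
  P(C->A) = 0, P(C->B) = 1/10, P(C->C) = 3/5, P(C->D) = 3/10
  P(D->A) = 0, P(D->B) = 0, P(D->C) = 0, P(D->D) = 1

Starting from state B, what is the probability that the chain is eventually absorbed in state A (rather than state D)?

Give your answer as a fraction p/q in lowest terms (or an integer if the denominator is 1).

Answer: 2/3

Derivation:
Let a_i = P(absorbed in A | start in state i).
Boundary conditions: a_A = 1, a_D = 0.
For each transient state i, a_i = sum_j P(i->j) * a_j:
  a_B = 1/2*a_A + 1/5*a_B + 1/5*a_C + 1/10*a_D
  a_C = 0*a_A + 1/10*a_B + 3/5*a_C + 3/10*a_D

Substituting a_A = 1 and a_D = 0, rearrange to (I - Q) a = r where r[i] = P(i -> A):
  [4/5, -1/5] . (a_B, a_C) = 1/2
  [-1/10, 2/5] . (a_B, a_C) = 0

Solving yields:
  a_B = 2/3
  a_C = 1/6

Starting state is B, so the absorption probability is a_B = 2/3.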